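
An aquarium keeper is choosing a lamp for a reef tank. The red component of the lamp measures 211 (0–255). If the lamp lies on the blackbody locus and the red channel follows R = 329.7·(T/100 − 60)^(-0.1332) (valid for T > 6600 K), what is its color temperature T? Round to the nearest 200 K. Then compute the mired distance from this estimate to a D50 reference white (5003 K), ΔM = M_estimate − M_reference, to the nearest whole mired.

(t − 60)^(-0.1332) = 211/329.7 = 0.63998.
t − 60 = 0.63998^(1/-0.1332) = 0.63998^(-7.508) = 28.525, so t = 88.525.
T = 100·t = 8853 K → 8800 K to the nearest 200 K.
M_estimate = 10⁶/8800 = 113.64; M_reference = 10⁶/5003 = 199.88.
ΔM = 113.64 − 199.88 = -86.24 → -86 mireds.

-86 mireds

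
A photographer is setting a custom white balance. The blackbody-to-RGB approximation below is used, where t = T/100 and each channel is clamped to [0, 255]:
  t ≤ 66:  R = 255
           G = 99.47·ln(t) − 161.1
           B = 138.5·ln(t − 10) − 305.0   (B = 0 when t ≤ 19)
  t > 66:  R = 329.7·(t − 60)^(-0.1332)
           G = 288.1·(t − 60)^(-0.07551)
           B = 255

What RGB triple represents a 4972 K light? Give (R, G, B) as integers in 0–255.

t = 4972/100 = 49.72; the t ≤ 66 branch applies.
R = 255 by definition for t ≤ 66.
G = 99.47·ln 49.72 − 161.1 = 99.47·3.9064 − 161.1 = 227.470.
B = 138.5·ln(49.72 − 10) − 305.0 = 138.5·ln 39.72 − 305.0 = 138.5·3.6819 − 305.0 = 204.937.
Rounded: (255, 227, 205).

(255, 227, 205)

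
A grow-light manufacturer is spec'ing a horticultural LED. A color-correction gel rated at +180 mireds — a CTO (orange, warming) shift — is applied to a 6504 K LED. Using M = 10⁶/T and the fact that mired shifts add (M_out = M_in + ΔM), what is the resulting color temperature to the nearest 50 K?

M_in = 10⁶/6504 = 153.75 mireds.
M_out = 153.75 + (+180) = 333.75 mireds.
T_out = 10⁶/333.75 = 2996.2 K → 3000 K.

3000 K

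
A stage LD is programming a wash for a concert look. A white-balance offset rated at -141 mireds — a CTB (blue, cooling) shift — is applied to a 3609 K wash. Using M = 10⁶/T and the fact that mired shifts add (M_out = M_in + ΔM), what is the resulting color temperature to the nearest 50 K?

M_in = 10⁶/3609 = 277.09 mireds.
M_out = 277.09 + (-141) = 136.09 mireds.
T_out = 10⁶/136.09 = 7348.3 K → 7350 K.

7350 K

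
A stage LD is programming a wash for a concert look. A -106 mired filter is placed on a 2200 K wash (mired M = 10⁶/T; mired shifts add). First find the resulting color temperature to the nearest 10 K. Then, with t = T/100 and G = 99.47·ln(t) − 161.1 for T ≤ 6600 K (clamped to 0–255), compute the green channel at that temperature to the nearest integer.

173

M_in = 10⁶/2200 = 454.55; M_out = 454.55 + (-106) = 348.55.
T_out = 10⁶/348.55 = 2869.1 K → 2870 K; t = 28.7.
G = 99.47·ln 28.7 − 161.1 = 99.47·3.3569 − 161.1 = 172.811.
Rounded: 173.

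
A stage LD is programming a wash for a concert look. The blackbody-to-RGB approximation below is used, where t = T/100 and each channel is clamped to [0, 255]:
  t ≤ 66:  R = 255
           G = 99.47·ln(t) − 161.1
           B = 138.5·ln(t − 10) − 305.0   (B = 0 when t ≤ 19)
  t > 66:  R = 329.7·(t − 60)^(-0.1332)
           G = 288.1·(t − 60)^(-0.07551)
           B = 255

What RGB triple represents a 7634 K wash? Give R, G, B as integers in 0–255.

t = 7634/100 = 76.34; the t > 66 branch applies.
R = 329.7·(76.34 − 60)^(-0.1332) = 329.7·16.34^(-0.1332) = 329.7·0.68928 = 227.255.
G = 288.1·(76.34 − 60)^(-0.07551) = 288.1·16.34^(-0.07551) = 288.1·0.80982 = 233.309.
B = 255 by definition for t > 66.
Rounded: (227, 233, 255).

R=227, G=233, B=255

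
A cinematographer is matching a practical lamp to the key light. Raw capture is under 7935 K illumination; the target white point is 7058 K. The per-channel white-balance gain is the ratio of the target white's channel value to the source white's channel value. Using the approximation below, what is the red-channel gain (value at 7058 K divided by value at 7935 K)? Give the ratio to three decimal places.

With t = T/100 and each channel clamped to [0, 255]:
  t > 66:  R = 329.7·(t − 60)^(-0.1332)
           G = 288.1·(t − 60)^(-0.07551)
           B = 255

1.084

At 7935 K (t = 79.35):
  R = 329.7·(79.35 − 60)^(-0.1332) = 329.7·19.35^(-0.1332) = 329.7·0.67393 = 222.194.
At 7058 K (t = 70.58):
  R = 329.7·(70.58 − 60)^(-0.1332) = 329.7·10.58^(-0.1332) = 329.7·0.73036 = 240.801.
Gain = 240.801 / 222.194 = 1.0837 → 1.084.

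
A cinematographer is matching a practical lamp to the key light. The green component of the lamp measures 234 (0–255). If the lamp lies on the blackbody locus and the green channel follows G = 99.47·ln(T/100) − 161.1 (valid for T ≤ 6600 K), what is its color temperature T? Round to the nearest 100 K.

ln t = (234 + 161.1) / 99.47 = 3.9721.
t = e^3.9721 = 53.093.
T = 100·t = 5309 K → 5300 K to the nearest 100 K.

5300 K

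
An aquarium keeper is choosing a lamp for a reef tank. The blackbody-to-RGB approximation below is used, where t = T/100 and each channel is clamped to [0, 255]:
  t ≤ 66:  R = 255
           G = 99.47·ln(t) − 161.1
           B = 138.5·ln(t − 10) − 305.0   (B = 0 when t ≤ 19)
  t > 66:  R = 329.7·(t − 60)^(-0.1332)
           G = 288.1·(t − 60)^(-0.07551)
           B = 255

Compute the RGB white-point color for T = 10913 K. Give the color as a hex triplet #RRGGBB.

t = 10913/100 = 109.13; the t > 66 branch applies.
R = 329.7·(109.13 − 60)^(-0.1332) = 329.7·49.13^(-0.1332) = 329.7·0.59527 = 196.260.
G = 288.1·(109.13 − 60)^(-0.07551) = 288.1·49.13^(-0.07551) = 288.1·0.74522 = 214.699.
B = 255 by definition for t > 66.
Rounded: (196, 215, 255).
In hex: #C4D7FF.

#C4D7FF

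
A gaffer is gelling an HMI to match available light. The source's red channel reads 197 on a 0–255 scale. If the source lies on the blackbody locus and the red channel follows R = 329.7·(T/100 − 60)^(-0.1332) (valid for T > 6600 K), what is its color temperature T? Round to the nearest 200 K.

10800 K

(t − 60)^(-0.1332) = 197/329.7 = 0.59751.
t − 60 = 0.59751^(1/-0.1332) = 0.59751^(-7.508) = 47.761, so t = 107.761.
T = 100·t = 10776 K → 10800 K to the nearest 200 K.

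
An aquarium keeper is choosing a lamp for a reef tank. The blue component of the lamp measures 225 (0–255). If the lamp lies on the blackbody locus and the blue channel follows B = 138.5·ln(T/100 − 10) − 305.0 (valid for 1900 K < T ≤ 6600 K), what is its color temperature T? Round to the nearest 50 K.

5600 K

ln(t − 10) = (225 + 305.0) / 138.5 = 3.8267.
t − 10 = e^3.8267 = 45.911, so t = 55.911.
T = 100·t = 5591 K → 5600 K to the nearest 50 K.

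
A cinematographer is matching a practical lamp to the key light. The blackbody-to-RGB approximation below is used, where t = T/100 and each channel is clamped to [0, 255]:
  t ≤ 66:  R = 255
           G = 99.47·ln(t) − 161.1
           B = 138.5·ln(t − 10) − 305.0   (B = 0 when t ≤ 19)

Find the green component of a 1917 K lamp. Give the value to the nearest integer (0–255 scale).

t = 1917/100 = 19.17; the t ≤ 66 branch applies.
G = 99.47·ln 19.17 − 161.1 = 99.47·2.9533 − 161.1 = 132.669.
Rounded: 133.

133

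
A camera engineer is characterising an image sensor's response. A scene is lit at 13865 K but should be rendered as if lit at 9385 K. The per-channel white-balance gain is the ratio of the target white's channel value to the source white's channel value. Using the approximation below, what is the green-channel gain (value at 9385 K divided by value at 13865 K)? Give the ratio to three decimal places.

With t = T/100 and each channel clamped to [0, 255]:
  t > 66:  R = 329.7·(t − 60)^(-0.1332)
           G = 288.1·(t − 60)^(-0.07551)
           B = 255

At 13865 K (t = 138.65):
  G = 288.1·(138.65 − 60)^(-0.07551) = 288.1·78.65^(-0.07551) = 288.1·0.71921 = 207.204.
At 9385 K (t = 93.85):
  G = 288.1·(93.85 − 60)^(-0.07551) = 288.1·33.85^(-0.07551) = 288.1·0.76648 = 220.824.
Gain = 220.824 / 207.204 = 1.0657 → 1.066.

1.066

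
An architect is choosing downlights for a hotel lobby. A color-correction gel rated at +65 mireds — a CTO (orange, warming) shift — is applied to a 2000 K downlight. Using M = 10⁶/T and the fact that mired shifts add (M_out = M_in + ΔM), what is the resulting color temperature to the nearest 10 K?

M_in = 10⁶/2000 = 500.00 mireds.
M_out = 500.00 + (+65) = 565.00 mireds.
T_out = 10⁶/565.00 = 1769.9 K → 1770 K.

1770 K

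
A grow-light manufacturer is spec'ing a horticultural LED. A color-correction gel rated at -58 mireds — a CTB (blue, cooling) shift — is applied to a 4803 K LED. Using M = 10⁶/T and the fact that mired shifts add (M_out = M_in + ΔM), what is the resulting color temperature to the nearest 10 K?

M_in = 10⁶/4803 = 208.20 mireds.
M_out = 208.20 + (-58) = 150.20 mireds.
T_out = 10⁶/150.20 = 6657.6 K → 6660 K.

6660 K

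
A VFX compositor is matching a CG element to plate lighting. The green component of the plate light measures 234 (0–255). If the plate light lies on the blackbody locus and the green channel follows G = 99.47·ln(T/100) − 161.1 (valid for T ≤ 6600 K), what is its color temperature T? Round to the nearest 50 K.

5300 K

ln t = (234 + 161.1) / 99.47 = 3.9721.
t = e^3.9721 = 53.093.
T = 100·t = 5309 K → 5300 K to the nearest 50 K.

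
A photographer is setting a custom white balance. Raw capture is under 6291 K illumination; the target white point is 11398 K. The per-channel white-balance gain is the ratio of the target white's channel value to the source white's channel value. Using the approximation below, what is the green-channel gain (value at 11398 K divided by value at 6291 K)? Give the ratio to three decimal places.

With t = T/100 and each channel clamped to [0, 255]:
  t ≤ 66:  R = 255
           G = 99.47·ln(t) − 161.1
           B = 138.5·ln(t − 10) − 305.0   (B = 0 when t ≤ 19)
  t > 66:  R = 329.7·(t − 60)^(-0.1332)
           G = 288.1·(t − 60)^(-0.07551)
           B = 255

0.850

At 6291 K (t = 62.91):
  G = 99.47·ln 62.91 − 161.1 = 99.47·4.1417 − 161.1 = 250.875.
At 11398 K (t = 113.98):
  G = 288.1·(113.98 − 60)^(-0.07551) = 288.1·53.98^(-0.07551) = 288.1·0.73994 = 213.178.
Gain = 213.178 / 250.875 = 0.8497 → 0.850.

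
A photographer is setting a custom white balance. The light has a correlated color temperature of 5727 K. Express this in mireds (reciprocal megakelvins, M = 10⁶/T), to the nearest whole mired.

M = 10⁶ / 5727 = 174.611 → 175 mireds.

175 mireds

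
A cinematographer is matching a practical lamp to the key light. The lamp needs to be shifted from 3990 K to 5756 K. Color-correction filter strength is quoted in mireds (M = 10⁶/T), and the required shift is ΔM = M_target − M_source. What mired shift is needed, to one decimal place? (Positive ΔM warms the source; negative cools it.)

-76.9 mireds

M_source = 10⁶/3990 = 250.627; M_target = 10⁶/5756 = 173.732.
ΔM = 173.732 − 250.627 = -76.895 → -76.9 mireds, a cooling shift.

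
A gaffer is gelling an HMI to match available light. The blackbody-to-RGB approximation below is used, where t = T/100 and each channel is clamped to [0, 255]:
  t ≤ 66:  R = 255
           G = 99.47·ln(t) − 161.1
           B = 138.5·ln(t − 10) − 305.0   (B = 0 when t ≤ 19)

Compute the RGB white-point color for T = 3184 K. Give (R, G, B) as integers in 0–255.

(255, 183, 122)

t = 3184/100 = 31.84; the t ≤ 66 branch applies.
R = 255 by definition for t ≤ 66.
G = 99.47·ln 31.84 − 161.1 = 99.47·3.4607 − 161.1 = 183.138.
B = 138.5·ln(31.84 − 10) − 305.0 = 138.5·ln 21.84 − 305.0 = 138.5·3.0837 − 305.0 = 122.098.
Rounded: (255, 183, 122).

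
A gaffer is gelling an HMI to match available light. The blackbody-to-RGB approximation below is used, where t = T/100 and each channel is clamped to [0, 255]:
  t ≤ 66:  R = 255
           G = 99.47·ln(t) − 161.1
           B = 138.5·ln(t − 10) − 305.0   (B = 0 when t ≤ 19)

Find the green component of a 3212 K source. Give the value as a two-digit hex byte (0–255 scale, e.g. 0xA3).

t = 3212/100 = 32.12; the t ≤ 66 branch applies.
G = 99.47·ln 32.12 − 161.1 = 99.47·3.4695 − 161.1 = 184.009.
Rounded: 184; in hex, 0xB8.

0xB8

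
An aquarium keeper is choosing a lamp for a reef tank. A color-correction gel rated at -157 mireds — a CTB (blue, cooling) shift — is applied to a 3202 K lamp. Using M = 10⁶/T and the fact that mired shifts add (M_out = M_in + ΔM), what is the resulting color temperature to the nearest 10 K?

M_in = 10⁶/3202 = 312.30 mireds.
M_out = 312.30 + (-157) = 155.30 mireds.
T_out = 10⁶/155.30 = 6439.0 K → 6440 K.

6440 K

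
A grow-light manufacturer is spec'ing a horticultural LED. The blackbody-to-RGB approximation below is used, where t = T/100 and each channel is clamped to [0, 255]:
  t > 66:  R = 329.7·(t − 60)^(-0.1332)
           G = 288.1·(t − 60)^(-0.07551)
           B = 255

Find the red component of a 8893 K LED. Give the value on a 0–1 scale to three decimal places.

t = 8893/100 = 88.93; the t > 66 branch applies.
R = 329.7·(88.93 − 60)^(-0.1332) = 329.7·28.93^(-0.1332) = 329.7·0.63878 = 210.604.
On a 0–1 scale: 210.604/255 = 0.8259 → 0.826.

0.826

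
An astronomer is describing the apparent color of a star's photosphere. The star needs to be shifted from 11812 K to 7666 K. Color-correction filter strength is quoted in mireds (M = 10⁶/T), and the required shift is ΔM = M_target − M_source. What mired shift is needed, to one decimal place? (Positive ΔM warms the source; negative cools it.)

M_source = 10⁶/11812 = 84.660; M_target = 10⁶/7666 = 130.446.
ΔM = 130.446 − 84.660 = 45.786 → +45.8 mireds, a warming shift.

+45.8 mireds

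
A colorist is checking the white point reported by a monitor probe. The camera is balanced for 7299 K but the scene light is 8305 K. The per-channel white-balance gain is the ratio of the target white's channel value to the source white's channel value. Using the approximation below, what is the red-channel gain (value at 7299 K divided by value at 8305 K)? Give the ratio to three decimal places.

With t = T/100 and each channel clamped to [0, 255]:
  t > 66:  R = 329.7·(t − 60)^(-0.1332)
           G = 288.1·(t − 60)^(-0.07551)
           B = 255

1.079

At 8305 K (t = 83.05):
  R = 329.7·(83.05 − 60)^(-0.1332) = 329.7·23.05^(-0.1332) = 329.7·0.65840 = 217.076.
At 7299 K (t = 72.99):
  R = 329.7·(72.99 − 60)^(-0.1332) = 329.7·12.99^(-0.1332) = 329.7·0.71067 = 234.308.
Gain = 234.308 / 217.076 = 1.0794 → 1.079.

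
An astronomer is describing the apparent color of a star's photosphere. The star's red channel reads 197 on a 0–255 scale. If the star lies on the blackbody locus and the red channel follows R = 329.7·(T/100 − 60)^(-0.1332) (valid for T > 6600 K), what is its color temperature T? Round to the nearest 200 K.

10800 K

(t − 60)^(-0.1332) = 197/329.7 = 0.59751.
t − 60 = 0.59751^(1/-0.1332) = 0.59751^(-7.508) = 47.761, so t = 107.761.
T = 100·t = 10776 K → 10800 K to the nearest 200 K.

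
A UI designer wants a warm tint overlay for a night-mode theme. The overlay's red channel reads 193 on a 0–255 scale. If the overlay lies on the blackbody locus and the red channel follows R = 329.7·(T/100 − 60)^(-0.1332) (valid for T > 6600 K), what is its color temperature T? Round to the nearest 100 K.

11600 K

(t − 60)^(-0.1332) = 193/329.7 = 0.58538.
t − 60 = 0.58538^(1/-0.1332) = 0.58538^(-7.508) = 55.713, so t = 115.713.
T = 100·t = 11571 K → 11600 K to the nearest 100 K.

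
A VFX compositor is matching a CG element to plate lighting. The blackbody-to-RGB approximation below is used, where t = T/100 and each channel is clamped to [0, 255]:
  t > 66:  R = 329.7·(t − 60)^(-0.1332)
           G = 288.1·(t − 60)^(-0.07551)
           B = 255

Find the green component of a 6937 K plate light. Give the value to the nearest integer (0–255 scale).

t = 6937/100 = 69.37; the t > 66 branch applies.
G = 288.1·(69.37 − 60)^(-0.07551) = 288.1·9.37^(-0.07551) = 288.1·0.84455 = 243.314.
Rounded: 243.

243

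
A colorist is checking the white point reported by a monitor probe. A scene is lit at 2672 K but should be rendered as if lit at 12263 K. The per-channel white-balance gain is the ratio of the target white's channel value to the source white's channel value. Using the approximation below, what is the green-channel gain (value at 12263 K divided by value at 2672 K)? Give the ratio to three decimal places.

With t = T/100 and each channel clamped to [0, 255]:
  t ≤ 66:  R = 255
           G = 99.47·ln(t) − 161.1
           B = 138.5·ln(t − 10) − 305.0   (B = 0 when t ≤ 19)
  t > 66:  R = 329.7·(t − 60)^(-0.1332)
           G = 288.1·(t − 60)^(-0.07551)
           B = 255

At 2672 K (t = 26.72):
  G = 99.47·ln 26.72 − 161.1 = 99.47·3.2854 − 161.1 = 165.700.
At 12263 K (t = 122.63):
  G = 288.1·(122.63 − 60)^(-0.07551) = 288.1·62.63^(-0.07551) = 288.1·0.73169 = 210.799.
Gain = 210.799 / 165.700 = 1.2722 → 1.272.

1.272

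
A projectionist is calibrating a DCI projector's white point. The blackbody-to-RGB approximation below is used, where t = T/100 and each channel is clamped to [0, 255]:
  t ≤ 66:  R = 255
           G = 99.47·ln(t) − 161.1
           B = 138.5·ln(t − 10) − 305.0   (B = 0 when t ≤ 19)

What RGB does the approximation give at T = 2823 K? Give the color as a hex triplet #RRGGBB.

#FFAB61

t = 2823/100 = 28.23; the t ≤ 66 branch applies.
R = 255 by definition for t ≤ 66.
G = 99.47·ln 28.23 − 161.1 = 99.47·3.3404 − 161.1 = 171.168.
B = 138.5·ln(28.23 − 10) − 305.0 = 138.5·ln 18.23 − 305.0 = 138.5·2.9031 − 305.0 = 97.075.
Rounded: (255, 171, 97).
In hex: #FFAB61.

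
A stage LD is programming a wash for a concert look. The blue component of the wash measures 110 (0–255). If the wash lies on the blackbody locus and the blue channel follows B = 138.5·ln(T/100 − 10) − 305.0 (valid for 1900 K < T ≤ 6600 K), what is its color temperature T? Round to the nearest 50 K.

ln(t − 10) = (110 + 305.0) / 138.5 = 2.9964.
t − 10 = e^2.9964 = 20.013, so t = 30.013.
T = 100·t = 3001 K → 3000 K to the nearest 50 K.

3000 K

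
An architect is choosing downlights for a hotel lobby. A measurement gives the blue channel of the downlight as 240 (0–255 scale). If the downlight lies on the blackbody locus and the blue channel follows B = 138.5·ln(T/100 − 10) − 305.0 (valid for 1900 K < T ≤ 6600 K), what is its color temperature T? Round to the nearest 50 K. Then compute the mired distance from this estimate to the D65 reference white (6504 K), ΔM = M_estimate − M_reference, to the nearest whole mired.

+10 mireds

ln(t − 10) = (240 + 305.0) / 138.5 = 3.9350.
t − 10 = e^3.9350 = 51.163, so t = 61.163.
T = 100·t = 6116 K → 6100 K to the nearest 50 K.
M_estimate = 10⁶/6100 = 163.93; M_reference = 10⁶/6504 = 153.75.
ΔM = 163.93 − 153.75 = 10.18 → +10 mireds.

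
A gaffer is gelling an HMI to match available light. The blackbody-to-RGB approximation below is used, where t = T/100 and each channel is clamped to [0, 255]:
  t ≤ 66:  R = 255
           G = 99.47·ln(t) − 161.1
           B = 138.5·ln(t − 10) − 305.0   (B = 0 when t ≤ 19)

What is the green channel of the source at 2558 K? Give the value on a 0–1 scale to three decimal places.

0.633

t = 2558/100 = 25.58; the t ≤ 66 branch applies.
G = 99.47·ln 25.58 − 161.1 = 99.47·3.2418 − 161.1 = 161.363.
On a 0–1 scale: 161.363/255 = 0.6328 → 0.633.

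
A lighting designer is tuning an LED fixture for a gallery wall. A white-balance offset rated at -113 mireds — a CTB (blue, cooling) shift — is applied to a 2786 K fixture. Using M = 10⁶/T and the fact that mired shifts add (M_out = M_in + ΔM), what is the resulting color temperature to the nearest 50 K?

4050 K

M_in = 10⁶/2786 = 358.94 mireds.
M_out = 358.94 + (-113) = 245.94 mireds.
T_out = 10⁶/245.94 = 4066.1 K → 4050 K.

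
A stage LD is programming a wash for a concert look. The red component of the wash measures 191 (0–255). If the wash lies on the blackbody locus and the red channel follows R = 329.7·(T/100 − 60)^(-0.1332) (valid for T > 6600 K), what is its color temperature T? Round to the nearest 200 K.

(t − 60)^(-0.1332) = 191/329.7 = 0.57931.
t − 60 = 0.57931^(1/-0.1332) = 0.57931^(-7.508) = 60.245, so t = 120.245.
T = 100·t = 12025 K → 12000 K to the nearest 200 K.

12000 K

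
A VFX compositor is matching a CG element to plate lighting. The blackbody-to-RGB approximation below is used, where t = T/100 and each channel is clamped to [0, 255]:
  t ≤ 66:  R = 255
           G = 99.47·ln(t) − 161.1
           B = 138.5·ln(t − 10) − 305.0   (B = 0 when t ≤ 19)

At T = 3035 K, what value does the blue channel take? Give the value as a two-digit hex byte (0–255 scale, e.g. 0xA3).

0x70

t = 3035/100 = 30.35; the t ≤ 66 branch applies.
B = 138.5·ln(30.35 − 10) − 305.0 = 138.5·ln 20.35 − 305.0 = 138.5·3.0131 − 305.0 = 112.312.
Rounded: 112; in hex, 0x70.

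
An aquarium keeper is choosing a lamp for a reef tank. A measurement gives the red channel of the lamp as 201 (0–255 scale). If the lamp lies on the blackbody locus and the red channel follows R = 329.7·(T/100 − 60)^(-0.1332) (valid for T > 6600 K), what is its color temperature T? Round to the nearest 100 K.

10100 K

(t − 60)^(-0.1332) = 201/329.7 = 0.60965.
t − 60 = 0.60965^(1/-0.1332) = 0.60965^(-7.508) = 41.071, so t = 101.071.
T = 100·t = 10107 K → 10100 K to the nearest 100 K.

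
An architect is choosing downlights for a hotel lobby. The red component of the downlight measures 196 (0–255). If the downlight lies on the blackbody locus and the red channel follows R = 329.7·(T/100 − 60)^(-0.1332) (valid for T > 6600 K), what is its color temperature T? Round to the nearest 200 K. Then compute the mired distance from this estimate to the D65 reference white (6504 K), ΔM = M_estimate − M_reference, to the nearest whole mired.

(t − 60)^(-0.1332) = 196/329.7 = 0.59448.
t − 60 = 0.59448^(1/-0.1332) = 0.59448^(-7.508) = 49.621, so t = 109.621.
T = 100·t = 10962 K → 11000 K to the nearest 200 K.
M_estimate = 10⁶/11000 = 90.91; M_reference = 10⁶/6504 = 153.75.
ΔM = 90.91 − 153.75 = -62.84 → -63 mireds.

-63 mireds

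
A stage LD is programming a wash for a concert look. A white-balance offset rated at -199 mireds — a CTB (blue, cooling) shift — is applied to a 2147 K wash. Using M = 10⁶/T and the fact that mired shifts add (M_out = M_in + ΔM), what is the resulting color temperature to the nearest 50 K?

3750 K

M_in = 10⁶/2147 = 465.77 mireds.
M_out = 465.77 + (-199) = 266.77 mireds.
T_out = 10⁶/266.77 = 3748.6 K → 3750 K.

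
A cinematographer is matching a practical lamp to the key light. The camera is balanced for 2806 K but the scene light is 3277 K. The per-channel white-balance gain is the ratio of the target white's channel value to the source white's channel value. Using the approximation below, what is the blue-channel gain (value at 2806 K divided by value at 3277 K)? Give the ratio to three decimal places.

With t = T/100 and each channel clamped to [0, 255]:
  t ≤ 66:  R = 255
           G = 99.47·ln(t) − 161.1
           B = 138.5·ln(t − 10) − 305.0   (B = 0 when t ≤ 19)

0.749

At 3277 K (t = 32.77):
  B = 138.5·ln(32.77 − 10) − 305.0 = 138.5·ln 22.77 − 305.0 = 138.5·3.1254 − 305.0 = 127.874.
At 2806 K (t = 28.06):
  B = 138.5·ln(28.06 − 10) − 305.0 = 138.5·ln 18.06 − 305.0 = 138.5·2.8937 − 305.0 = 95.777.
Gain = 95.777 / 127.874 = 0.7490 → 0.749.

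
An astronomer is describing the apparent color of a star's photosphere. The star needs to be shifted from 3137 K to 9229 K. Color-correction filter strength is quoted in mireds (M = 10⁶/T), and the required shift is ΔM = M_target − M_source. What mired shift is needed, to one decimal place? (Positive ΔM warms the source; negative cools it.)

-210.4 mireds

M_source = 10⁶/3137 = 318.776; M_target = 10⁶/9229 = 108.354.
ΔM = 108.354 − 318.776 = -210.422 → -210.4 mireds, a cooling shift.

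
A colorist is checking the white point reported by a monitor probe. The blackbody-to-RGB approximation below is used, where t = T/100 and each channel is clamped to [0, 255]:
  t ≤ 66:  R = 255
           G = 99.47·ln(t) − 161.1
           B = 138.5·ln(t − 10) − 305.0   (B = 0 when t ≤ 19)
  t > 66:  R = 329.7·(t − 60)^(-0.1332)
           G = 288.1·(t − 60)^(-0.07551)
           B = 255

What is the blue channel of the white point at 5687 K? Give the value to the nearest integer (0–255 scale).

t = 5687/100 = 56.87; the t ≤ 66 branch applies.
B = 138.5·ln(56.87 − 10) − 305.0 = 138.5·ln 46.87 − 305.0 = 138.5·3.8474 − 305.0 = 227.862.
Rounded: 228.

228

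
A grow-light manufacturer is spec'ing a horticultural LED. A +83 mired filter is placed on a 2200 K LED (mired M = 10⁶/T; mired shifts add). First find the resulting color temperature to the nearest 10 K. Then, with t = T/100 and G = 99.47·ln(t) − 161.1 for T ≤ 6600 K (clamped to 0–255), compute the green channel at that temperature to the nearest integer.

130

M_in = 10⁶/2200 = 454.55; M_out = 454.55 + (+83) = 537.55.
T_out = 10⁶/537.55 = 1860.3 K → 1860 K; t = 18.6.
G = 99.47·ln 18.6 − 161.1 = 99.47·2.9232 − 161.1 = 129.667.
Rounded: 130.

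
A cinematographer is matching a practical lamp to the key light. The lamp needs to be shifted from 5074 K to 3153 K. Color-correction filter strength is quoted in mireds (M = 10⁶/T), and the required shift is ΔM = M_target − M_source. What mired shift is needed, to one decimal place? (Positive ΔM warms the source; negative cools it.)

+120.1 mireds

M_source = 10⁶/5074 = 197.083; M_target = 10⁶/3153 = 317.158.
ΔM = 317.158 − 197.083 = 120.075 → +120.1 mireds, a warming shift.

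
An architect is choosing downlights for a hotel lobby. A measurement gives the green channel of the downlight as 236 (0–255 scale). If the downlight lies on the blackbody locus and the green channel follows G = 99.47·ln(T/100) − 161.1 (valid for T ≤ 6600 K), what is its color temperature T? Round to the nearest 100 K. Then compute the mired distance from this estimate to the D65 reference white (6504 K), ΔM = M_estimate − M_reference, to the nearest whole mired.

+31 mireds

ln t = (236 + 161.1) / 99.47 = 3.9922.
t = e^3.9922 = 54.172.
T = 100·t = 5417 K → 5400 K to the nearest 100 K.
M_estimate = 10⁶/5400 = 185.19; M_reference = 10⁶/6504 = 153.75.
ΔM = 185.19 − 153.75 = 31.43 → +31 mireds.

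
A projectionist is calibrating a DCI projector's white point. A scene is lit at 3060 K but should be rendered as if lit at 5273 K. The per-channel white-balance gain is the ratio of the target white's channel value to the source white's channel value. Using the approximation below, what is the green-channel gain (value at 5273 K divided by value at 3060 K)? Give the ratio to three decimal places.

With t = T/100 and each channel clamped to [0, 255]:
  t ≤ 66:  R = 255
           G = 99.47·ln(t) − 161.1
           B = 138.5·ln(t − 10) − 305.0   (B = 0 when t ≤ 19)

1.302

At 3060 K (t = 30.6):
  G = 99.47·ln 30.6 − 161.1 = 99.47·3.4210 − 161.1 = 179.187.
At 5273 K (t = 52.73):
  G = 99.47·ln 52.73 − 161.1 = 99.47·3.9652 − 161.1 = 233.317.
Gain = 233.317 / 179.187 = 1.3021 → 1.302.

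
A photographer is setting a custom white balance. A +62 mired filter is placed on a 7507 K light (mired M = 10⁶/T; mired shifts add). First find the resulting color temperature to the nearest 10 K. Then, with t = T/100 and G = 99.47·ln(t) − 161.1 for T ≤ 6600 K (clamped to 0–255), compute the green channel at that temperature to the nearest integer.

M_in = 10⁶/7507 = 133.21; M_out = 133.21 + (+62) = 195.21.
T_out = 10⁶/195.21 = 5122.7 K → 5120 K; t = 51.2.
G = 99.47·ln 51.2 − 161.1 = 99.47·3.9357 − 161.1 = 230.388.
Rounded: 230.

230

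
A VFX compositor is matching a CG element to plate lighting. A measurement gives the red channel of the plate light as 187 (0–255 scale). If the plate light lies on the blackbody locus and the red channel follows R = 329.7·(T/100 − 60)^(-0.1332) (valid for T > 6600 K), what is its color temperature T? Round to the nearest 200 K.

(t − 60)^(-0.1332) = 187/329.7 = 0.56718.
t − 60 = 0.56718^(1/-0.1332) = 0.56718^(-7.508) = 70.620, so t = 130.620.
T = 100·t = 13062 K → 13000 K to the nearest 200 K.

13000 K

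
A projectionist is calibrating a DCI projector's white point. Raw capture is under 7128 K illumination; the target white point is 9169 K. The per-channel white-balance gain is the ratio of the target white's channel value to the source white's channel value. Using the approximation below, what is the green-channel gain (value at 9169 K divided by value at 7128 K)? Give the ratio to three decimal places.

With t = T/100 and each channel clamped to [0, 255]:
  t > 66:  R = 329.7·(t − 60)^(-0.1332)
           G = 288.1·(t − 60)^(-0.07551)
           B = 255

At 7128 K (t = 71.28):
  G = 288.1·(71.28 − 60)^(-0.07551) = 288.1·11.28^(-0.07551) = 288.1·0.83280 = 239.929.
At 9169 K (t = 91.69):
  G = 288.1·(91.69 − 60)^(-0.07551) = 288.1·31.69^(-0.07551) = 288.1·0.77031 = 221.926.
Gain = 221.926 / 239.929 = 0.9250 → 0.925.

0.925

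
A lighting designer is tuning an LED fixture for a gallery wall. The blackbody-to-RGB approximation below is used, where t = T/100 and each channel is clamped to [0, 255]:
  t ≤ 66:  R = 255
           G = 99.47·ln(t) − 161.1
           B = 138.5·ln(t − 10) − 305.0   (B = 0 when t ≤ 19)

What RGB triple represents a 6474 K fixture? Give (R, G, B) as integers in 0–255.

t = 6474/100 = 64.74; the t ≤ 66 branch applies.
R = 255 by definition for t ≤ 66.
G = 99.47·ln 64.74 − 161.1 = 99.47·4.1704 − 161.1 = 253.728.
B = 138.5·ln(64.74 − 10) − 305.0 = 138.5·ln 54.74 − 305.0 = 138.5·4.0026 − 305.0 = 249.359.
Rounded: (255, 254, 249).

(255, 254, 249)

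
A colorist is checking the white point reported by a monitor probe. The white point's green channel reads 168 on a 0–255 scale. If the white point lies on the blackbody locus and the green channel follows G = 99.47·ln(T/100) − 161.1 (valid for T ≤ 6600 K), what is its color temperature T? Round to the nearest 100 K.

ln t = (168 + 161.1) / 99.47 = 3.3085.
t = e^3.3085 = 27.345.
T = 100·t = 2735 K → 2700 K to the nearest 100 K.

2700 K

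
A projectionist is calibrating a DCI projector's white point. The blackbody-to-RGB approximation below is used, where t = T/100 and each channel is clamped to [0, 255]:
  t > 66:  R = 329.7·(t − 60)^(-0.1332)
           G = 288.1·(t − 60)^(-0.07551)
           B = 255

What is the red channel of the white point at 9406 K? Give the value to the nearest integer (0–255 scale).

206

t = 9406/100 = 94.06; the t > 66 branch applies.
R = 329.7·(94.06 − 60)^(-0.1332) = 329.7·34.06^(-0.1332) = 329.7·0.62504 = 206.074.
Rounded: 206.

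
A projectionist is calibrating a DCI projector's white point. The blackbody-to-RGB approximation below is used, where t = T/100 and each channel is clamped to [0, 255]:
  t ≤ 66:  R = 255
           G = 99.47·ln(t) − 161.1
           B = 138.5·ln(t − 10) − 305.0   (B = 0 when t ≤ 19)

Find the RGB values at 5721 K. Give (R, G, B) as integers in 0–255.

(255, 241, 229)

t = 5721/100 = 57.21; the t ≤ 66 branch applies.
R = 255 by definition for t ≤ 66.
G = 99.47·ln 57.21 − 161.1 = 99.47·4.0467 − 161.1 = 241.428.
B = 138.5·ln(57.21 − 10) − 305.0 = 138.5·ln 47.21 − 305.0 = 138.5·3.8546 − 305.0 = 228.863.
Rounded: (255, 241, 229).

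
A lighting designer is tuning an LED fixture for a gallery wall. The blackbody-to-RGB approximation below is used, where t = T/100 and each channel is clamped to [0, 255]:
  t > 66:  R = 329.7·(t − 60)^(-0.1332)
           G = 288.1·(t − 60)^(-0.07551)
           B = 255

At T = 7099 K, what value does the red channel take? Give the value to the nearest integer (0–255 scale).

240

t = 7099/100 = 70.99; the t > 66 branch applies.
R = 329.7·(70.99 − 60)^(-0.1332) = 329.7·10.99^(-0.1332) = 329.7·0.72667 = 239.584.
Rounded: 240.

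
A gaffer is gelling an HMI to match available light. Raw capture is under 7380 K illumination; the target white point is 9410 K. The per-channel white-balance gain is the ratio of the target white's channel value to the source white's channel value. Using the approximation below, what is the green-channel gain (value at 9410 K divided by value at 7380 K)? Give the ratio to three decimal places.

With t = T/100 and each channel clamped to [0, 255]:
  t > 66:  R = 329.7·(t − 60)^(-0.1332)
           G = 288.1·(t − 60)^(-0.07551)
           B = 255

At 7380 K (t = 73.8):
  G = 288.1·(73.8 − 60)^(-0.07551) = 288.1·13.8^(-0.07551) = 288.1·0.82022 = 236.304.
At 9410 K (t = 94.1):
  G = 288.1·(94.1 − 60)^(-0.07551) = 288.1·34.1^(-0.07551) = 288.1·0.76606 = 220.701.
Gain = 220.701 / 236.304 = 0.9340 → 0.934.

0.934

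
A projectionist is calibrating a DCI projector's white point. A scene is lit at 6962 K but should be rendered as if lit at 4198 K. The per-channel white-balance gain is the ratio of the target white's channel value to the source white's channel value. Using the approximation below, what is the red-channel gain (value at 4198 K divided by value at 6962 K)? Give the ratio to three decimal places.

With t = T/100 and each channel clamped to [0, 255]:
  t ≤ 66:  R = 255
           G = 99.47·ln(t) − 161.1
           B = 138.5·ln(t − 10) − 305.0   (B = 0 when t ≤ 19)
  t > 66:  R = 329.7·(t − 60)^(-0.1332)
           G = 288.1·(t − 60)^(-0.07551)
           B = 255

1.046

At 6962 K (t = 69.62):
  R = 329.7·(69.62 − 60)^(-0.1332) = 329.7·9.62^(-0.1332) = 329.7·0.73968 = 243.871.
At 4198 K (t = 41.98):
  R = 255 by definition for t ≤ 66.
Gain = 255.000 / 243.871 = 1.0456 → 1.046.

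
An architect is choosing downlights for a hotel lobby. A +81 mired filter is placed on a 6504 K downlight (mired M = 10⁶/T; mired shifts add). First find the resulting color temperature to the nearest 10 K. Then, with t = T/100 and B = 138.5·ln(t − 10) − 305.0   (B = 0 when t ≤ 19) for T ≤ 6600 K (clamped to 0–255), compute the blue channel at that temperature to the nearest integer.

M_in = 10⁶/6504 = 153.75; M_out = 153.75 + (+81) = 234.75.
T_out = 10⁶/234.75 = 4259.8 K → 4260 K; t = 42.6.
B = 138.5·ln(42.6 − 10) − 305.0 = 138.5·ln 32.6 − 305.0 = 138.5·3.4843 − 305.0 = 177.577.
Rounded: 178.

178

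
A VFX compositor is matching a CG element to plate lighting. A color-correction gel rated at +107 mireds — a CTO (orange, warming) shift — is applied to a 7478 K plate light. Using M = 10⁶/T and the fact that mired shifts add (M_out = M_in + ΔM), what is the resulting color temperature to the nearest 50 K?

4150 K

M_in = 10⁶/7478 = 133.73 mireds.
M_out = 133.73 + (+107) = 240.73 mireds.
T_out = 10⁶/240.73 = 4154.1 K → 4150 K.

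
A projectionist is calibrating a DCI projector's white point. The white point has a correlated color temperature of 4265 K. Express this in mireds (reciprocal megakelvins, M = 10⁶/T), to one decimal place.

M = 10⁶ / 4265 = 234.467 → 234.5 mireds.

234.5 mireds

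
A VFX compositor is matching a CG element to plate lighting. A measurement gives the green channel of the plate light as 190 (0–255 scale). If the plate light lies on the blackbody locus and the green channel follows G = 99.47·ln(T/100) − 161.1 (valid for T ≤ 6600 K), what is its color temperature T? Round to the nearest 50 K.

3400 K

ln t = (190 + 161.1) / 99.47 = 3.5297.
t = e^3.5297 = 34.114.
T = 100·t = 3411 K → 3400 K to the nearest 50 K.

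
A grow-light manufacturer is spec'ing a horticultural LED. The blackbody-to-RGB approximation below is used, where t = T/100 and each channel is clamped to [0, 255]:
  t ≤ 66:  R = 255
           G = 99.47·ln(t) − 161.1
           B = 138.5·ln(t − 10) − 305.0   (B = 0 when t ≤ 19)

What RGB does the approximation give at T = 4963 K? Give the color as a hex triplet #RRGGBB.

t = 4963/100 = 49.63; the t ≤ 66 branch applies.
R = 255 by definition for t ≤ 66.
G = 99.47·ln 49.63 − 161.1 = 99.47·3.9046 − 161.1 = 227.290.
B = 138.5·ln(49.63 − 10) − 305.0 = 138.5·ln 39.63 − 305.0 = 138.5·3.6796 − 305.0 = 204.623.
Rounded: (255, 227, 205).
In hex: #FFE3CD.

#FFE3CD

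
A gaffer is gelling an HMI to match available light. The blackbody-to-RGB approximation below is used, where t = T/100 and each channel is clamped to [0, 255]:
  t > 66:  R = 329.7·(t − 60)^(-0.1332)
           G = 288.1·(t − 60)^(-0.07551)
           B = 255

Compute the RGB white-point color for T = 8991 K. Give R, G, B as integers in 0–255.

t = 8991/100 = 89.91; the t > 66 branch applies.
R = 329.7·(89.91 − 60)^(-0.1332) = 329.7·29.91^(-0.1332) = 329.7·0.63595 = 209.672.
G = 288.1·(89.91 − 60)^(-0.07551) = 288.1·29.91^(-0.07551) = 288.1·0.77368 = 222.897.
B = 255 by definition for t > 66.
Rounded: (210, 223, 255).

R=210, G=223, B=255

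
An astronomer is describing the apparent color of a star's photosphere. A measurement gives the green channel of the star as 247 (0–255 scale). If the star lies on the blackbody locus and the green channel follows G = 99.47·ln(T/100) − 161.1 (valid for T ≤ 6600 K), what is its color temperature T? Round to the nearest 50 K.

ln t = (247 + 161.1) / 99.47 = 4.1027.
t = e^4.1027 = 60.506.
T = 100·t = 6051 K → 6050 K to the nearest 50 K.

6050 K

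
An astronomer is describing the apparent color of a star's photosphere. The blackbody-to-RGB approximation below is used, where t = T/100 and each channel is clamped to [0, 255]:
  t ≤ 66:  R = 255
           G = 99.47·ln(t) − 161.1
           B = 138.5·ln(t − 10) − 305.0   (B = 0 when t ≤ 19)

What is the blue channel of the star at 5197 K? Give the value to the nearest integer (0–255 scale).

213

t = 5197/100 = 51.97; the t ≤ 66 branch applies.
B = 138.5·ln(51.97 − 10) − 305.0 = 138.5·ln 41.97 − 305.0 = 138.5·3.7370 − 305.0 = 212.568.
Rounded: 213.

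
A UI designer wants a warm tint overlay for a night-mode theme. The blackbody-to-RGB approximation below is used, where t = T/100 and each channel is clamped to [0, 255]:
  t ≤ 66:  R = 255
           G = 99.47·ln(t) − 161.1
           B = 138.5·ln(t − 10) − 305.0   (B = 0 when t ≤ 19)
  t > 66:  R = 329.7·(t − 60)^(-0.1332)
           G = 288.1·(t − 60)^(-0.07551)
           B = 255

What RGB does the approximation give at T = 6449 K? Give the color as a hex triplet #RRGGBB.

t = 6449/100 = 64.49; the t ≤ 66 branch applies.
R = 255 by definition for t ≤ 66.
G = 99.47·ln 64.49 − 161.1 = 99.47·4.1665 − 161.1 = 253.343.
B = 138.5·ln(64.49 − 10) − 305.0 = 138.5·ln 54.49 − 305.0 = 138.5·3.9980 − 305.0 = 248.725.
Rounded: (255, 253, 249).
In hex: #FFFDF9.

#FFFDF9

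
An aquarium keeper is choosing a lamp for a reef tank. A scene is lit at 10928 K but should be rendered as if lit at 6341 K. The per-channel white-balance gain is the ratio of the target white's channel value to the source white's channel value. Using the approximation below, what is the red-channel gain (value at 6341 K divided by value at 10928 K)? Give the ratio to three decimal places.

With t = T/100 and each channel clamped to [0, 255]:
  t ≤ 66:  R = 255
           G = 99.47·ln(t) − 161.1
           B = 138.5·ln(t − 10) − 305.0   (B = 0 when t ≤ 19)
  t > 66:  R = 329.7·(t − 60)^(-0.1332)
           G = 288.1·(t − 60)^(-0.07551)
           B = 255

At 10928 K (t = 109.28):
  R = 329.7·(109.28 − 60)^(-0.1332) = 329.7·49.28^(-0.1332) = 329.7·0.59503 = 196.180.
At 6341 K (t = 63.41):
  R = 255 by definition for t ≤ 66.
Gain = 255.000 / 196.180 = 1.2998 → 1.300.

1.300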